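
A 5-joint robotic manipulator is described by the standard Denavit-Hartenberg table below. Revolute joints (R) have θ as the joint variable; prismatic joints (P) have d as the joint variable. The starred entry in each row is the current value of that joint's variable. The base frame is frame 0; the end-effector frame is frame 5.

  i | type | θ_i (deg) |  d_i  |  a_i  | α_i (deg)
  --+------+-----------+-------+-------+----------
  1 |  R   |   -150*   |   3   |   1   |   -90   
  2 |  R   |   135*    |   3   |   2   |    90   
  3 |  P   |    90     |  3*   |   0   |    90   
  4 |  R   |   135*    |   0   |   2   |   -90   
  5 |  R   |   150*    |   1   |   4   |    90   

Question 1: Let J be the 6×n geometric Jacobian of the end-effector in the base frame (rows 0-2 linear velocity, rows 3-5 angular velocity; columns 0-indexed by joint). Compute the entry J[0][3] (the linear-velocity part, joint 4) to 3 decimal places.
0.670

axis z_3 = (0.6124,0.3536,-0.7071); lever o_n−o_3 = (0.0063,-0.3753,2.6463)
cross product → J_v[:, 3] = (0.6702,-1.6250,-0.2321)
J_ω[:, 3] = z_3
entry J[0][3] = 0.6702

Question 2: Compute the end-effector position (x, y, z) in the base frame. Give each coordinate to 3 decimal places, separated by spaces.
after link 1: o_1 = (-0.8660, -0.5000, 3.0000)
after link 2: o_2 = (1.8587, -2.3910, 1.5858)
after link 3: o_3 = (0.0216, -3.4516, -0.5355)
after link 4: o_4 = (-1.5515, -2.7269, -1.5355)
after link 5: o_5 = (0.0279, -3.8269, 2.1107)

0.028 -3.827 2.111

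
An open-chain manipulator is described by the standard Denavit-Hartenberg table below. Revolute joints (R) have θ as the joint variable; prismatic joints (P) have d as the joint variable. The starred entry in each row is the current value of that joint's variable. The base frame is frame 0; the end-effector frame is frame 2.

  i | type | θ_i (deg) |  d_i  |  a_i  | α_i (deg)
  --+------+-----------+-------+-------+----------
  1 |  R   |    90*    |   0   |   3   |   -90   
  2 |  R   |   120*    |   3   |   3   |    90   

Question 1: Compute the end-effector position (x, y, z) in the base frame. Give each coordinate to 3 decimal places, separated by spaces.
-3.000 1.500 -2.598

after link 1: o_1 = (0.0000, 3.0000, 0.0000)
after link 2: o_2 = (-3.0000, 1.5000, -2.5981)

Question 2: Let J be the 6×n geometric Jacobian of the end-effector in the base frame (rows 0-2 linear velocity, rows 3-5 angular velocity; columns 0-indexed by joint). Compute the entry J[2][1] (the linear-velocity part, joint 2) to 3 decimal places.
1.500

axis z_1 = (-1.0000,0.0000,0.0000); lever o_n−o_1 = (-3.0000,-1.5000,-2.5981)
cross product → J_v[:, 1] = (-0.0000,-2.5981,1.5000)
J_ω[:, 1] = z_1
entry J[2][1] = 1.5000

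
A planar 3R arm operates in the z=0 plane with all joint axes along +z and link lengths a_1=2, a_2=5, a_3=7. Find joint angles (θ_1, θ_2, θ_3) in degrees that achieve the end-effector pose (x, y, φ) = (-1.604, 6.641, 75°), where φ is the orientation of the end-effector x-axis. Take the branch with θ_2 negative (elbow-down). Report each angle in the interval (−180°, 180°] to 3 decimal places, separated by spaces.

wrist centre = target − a_3·(cos φ, sin φ) = (-3.4157, -0.1205)
cos θ_2 = (11.6817−2²−5²)/(2·2·5) = -0.8659; θ_2 = -149.9871° (elbow-down)
β = atan2(-0.1205,-3.4157) = -177.9799°; ψ = atan2(-2.5010,-2.3296) = -132.9677°
θ_1 = β − ψ = -45.0122°
θ_3 = φ − θ_1 − θ_2 = -90.0007° (wrapped to (-180°,180°])

-45.012 -149.987 -90.001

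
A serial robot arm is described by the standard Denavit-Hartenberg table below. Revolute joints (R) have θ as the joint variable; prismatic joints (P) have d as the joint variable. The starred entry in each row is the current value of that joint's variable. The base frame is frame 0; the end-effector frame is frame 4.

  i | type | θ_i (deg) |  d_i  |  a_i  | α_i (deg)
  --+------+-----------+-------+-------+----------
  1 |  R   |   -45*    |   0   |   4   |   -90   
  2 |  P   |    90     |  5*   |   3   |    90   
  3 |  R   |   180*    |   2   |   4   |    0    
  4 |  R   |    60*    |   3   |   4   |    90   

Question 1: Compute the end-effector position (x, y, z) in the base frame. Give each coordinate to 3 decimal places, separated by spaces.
after link 1: o_1 = (2.8284, -2.8284, 0.0000)
after link 2: o_2 = (6.3640, 0.7071, -3.0000)
after link 3: o_3 = (7.7782, -0.7071, 1.0000)
after link 4: o_4 = (7.4500, -5.2779, 3.0000)

7.450 -5.278 3.000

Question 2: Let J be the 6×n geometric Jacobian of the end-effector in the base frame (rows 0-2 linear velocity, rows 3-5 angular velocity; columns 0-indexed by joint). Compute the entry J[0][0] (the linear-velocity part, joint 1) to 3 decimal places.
axis z_0 = ẑ; lever o_n−o_0 = (7.4500,-5.2779,3.0000)
cross product → J_v[:, 0] = (5.2779,7.4500,-0.0000)
J_ω[:, 0] = z_0
entry J[0][0] = 5.2779

5.278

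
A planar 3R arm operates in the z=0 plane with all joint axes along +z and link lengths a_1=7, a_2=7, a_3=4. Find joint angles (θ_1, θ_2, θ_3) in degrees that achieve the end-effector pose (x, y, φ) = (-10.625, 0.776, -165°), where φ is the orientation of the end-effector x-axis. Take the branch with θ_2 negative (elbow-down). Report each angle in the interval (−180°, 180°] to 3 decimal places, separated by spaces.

wrist centre = target − a_3·(cos φ, sin φ) = (-6.7613, 1.8113)
cos θ_2 = (48.9959−7²−7²)/(2·7·7) = -0.5000; θ_2 = -120.0028° (elbow-down)
β = atan2(1.8113,-6.7613) = 165.0032°; ψ = atan2(-6.0620,3.4997) = -60.0014°
θ_1 = β − ψ = 225.0046°
θ_3 = φ − θ_1 − θ_2 = 89.9982° (wrapped to (-180°,180°])

-134.995 -120.003 89.998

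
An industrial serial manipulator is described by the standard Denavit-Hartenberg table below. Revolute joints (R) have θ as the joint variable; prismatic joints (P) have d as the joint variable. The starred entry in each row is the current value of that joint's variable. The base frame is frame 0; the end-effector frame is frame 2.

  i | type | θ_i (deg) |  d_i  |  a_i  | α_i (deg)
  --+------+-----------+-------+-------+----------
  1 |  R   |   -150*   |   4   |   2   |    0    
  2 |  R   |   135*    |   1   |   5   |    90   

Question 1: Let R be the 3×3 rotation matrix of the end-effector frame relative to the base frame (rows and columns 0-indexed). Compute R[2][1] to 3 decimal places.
End-effector y-axis (col 1 of R) = (0.0000,0.0000,1.0000)
R[2][1] = 1.0000

1.000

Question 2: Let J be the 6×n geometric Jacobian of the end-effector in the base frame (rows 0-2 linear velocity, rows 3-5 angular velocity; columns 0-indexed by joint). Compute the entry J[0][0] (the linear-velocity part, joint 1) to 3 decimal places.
axis z_0 = ẑ; lever o_n−o_0 = (3.0976,-2.2941,5.0000)
cross product → J_v[:, 0] = (2.2941,3.0976,-0.0000)
J_ω[:, 0] = z_0
entry J[0][0] = 2.2941

2.294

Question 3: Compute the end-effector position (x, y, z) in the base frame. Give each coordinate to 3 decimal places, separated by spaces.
after link 1: o_1 = (-1.7321, -1.0000, 4.0000)
after link 2: o_2 = (3.0976, -2.2941, 5.0000)

3.098 -2.294 5.000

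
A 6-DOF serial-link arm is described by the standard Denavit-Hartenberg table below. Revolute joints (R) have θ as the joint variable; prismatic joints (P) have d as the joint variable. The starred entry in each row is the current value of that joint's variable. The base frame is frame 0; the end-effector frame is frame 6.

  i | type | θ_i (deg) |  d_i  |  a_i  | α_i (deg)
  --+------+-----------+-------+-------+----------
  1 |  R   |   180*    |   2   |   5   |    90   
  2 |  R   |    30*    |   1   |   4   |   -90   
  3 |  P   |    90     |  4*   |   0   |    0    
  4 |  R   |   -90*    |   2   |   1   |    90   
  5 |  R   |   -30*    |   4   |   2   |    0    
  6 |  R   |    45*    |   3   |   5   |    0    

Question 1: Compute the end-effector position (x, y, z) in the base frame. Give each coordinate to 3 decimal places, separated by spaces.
-11.866 8.000 13.232

after link 1: o_1 = (-5.0000, 0.0000, 2.0000)
after link 2: o_2 = (-8.4641, 1.0000, 4.0000)
after link 3: o_3 = (-6.4641, 1.0000, 7.4641)
after link 4: o_4 = (-6.3301, 1.0000, 9.6962)
after link 5: o_5 = (-8.3301, 5.0000, 9.6962)
after link 6: o_6 = (-11.8657, 8.0000, 13.2317)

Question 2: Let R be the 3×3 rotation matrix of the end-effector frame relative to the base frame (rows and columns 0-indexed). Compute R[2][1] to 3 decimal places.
End-effector y-axis (col 1 of R) = (0.7071,-0.0000,0.7071)
R[2][1] = 0.7071

0.707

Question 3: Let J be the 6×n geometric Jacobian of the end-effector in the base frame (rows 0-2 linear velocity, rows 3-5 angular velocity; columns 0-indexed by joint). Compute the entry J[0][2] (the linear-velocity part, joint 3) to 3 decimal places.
prismatic axis z_2 = (0.5000,-0.0000,0.8660)
J_v[:, 2] = z_2; J_ω[:, 2] = (0,0,0)
entry J[0][2] = 0.5000

0.500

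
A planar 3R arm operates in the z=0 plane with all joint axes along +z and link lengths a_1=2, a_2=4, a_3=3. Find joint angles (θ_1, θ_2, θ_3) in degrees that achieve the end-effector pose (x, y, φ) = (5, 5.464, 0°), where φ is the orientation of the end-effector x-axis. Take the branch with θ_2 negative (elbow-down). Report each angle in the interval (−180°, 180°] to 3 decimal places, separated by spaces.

wrist centre = target − a_3·(cos φ, sin φ) = (2.0000, 5.4640)
cos θ_2 = (33.8553−2²−4²)/(2·2·4) = 0.8660; θ_2 = -30.0080° (elbow-down)
β = atan2(5.4640,2.0000) = 69.8957°; ψ = atan2(-2.0005,5.4638) = -20.1093°
θ_1 = β − ψ = 90.0050°
θ_3 = φ − θ_1 − θ_2 = -59.9971° (wrapped to (-180°,180°])

90.005 -30.008 -59.997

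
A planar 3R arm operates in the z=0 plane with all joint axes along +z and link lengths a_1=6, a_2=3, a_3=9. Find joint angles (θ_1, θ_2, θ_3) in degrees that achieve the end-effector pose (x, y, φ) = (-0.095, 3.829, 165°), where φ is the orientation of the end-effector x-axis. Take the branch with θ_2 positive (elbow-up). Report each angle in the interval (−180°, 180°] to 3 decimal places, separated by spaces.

wrist centre = target − a_3·(cos φ, sin φ) = (8.5983, 1.4996)
cos θ_2 = (76.1802−6²−3²)/(2·6·3) = 0.8661; θ_2 = 29.9895° (elbow-up)
β = atan2(1.4996,8.5983) = 9.8934°; ψ = atan2(1.4995,8.5984) = 9.8927°
θ_1 = β − ψ = 0.0007°
θ_3 = φ − θ_1 − θ_2 = 135.0098° (wrapped to (-180°,180°])

0.001 29.990 135.010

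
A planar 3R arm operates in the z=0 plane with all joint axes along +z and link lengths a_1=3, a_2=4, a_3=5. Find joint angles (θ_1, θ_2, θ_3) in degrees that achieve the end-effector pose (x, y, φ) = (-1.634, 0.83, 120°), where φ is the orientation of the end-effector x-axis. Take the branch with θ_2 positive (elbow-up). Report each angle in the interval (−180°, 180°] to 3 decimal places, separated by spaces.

wrist centre = target − a_3·(cos φ, sin φ) = (0.8660, -3.5001)
cos θ_2 = (13.0008−3²−4²)/(2·3·4) = -0.5000; θ_2 = 119.9977° (elbow-up)
β = atan2(-3.5001,0.8660) = -76.1030°; ψ = atan2(3.4642,1.0001) = 73.8961°
θ_1 = β − ψ = -149.9991°
θ_3 = φ − θ_1 − θ_2 = 150.0014° (wrapped to (-180°,180°])

-149.999 119.998 150.001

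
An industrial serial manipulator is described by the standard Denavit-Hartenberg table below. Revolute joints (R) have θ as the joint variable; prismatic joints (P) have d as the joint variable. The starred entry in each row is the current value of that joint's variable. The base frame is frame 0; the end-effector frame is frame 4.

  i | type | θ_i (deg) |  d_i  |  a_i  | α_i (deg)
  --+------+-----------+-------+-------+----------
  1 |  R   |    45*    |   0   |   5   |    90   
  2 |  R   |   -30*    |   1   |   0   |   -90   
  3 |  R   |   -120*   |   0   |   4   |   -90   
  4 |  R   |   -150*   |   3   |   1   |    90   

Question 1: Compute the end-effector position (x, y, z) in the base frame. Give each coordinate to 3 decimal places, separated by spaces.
8.031 0.657 -0.083

after link 1: o_1 = (3.5355, 3.5355, 0.0000)
after link 2: o_2 = (4.2426, 2.8284, 0.0000)
after link 3: o_3 = (5.4674, -0.8458, 1.0000)
after link 4: o_4 = (8.0306, 0.6568, -0.0825)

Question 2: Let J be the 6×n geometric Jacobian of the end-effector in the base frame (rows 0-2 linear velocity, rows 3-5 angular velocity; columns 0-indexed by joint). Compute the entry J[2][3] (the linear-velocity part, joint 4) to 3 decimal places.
axis z_3 = (0.8839,0.1768,-0.4330); lever o_n−o_3 = (2.5633,1.5026,-1.0825)
cross product → J_v[:, 3] = (0.4593,-0.1531,0.8750)
J_ω[:, 3] = z_3
entry J[2][3] = 0.8750

0.875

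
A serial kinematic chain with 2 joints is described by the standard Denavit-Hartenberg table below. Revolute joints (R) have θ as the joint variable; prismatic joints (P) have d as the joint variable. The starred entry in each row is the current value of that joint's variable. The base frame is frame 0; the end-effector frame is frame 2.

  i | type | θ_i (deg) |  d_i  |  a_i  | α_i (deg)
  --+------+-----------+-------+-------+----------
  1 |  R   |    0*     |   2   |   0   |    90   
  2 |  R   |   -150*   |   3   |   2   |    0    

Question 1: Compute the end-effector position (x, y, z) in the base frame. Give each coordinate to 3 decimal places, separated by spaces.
-1.732 -3.000 1.000

after link 1: o_1 = (0.0000, 0.0000, 2.0000)
after link 2: o_2 = (-1.7321, -3.0000, 1.0000)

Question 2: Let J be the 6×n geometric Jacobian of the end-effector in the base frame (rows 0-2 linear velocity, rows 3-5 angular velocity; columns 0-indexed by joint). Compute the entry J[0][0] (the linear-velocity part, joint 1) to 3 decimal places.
3.000

axis z_0 = ẑ; lever o_n−o_0 = (-1.7321,-3.0000,1.0000)
cross product → J_v[:, 0] = (3.0000,-1.7321,0.0000)
J_ω[:, 0] = z_0
entry J[0][0] = 3.0000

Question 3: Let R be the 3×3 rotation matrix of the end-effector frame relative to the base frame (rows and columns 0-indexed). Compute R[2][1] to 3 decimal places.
-0.866

End-effector y-axis (col 1 of R) = (0.5000,-0.0000,-0.8660)
R[2][1] = -0.8660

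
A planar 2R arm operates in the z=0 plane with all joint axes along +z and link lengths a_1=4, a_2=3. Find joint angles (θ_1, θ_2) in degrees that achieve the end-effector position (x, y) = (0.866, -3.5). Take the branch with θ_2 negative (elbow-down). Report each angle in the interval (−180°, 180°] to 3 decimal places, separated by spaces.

cos θ_2 = (13.0000−4²−3²)/(2·4·3) = -0.5000; θ_2 = -120.0001° (elbow-down)
β = atan2(-3.5000,0.8660) = -76.1025°; ψ = atan2(-2.5981,2.5000) = -46.1021°
θ_1 = β − ψ = -30.0004°

-30.000 -120.000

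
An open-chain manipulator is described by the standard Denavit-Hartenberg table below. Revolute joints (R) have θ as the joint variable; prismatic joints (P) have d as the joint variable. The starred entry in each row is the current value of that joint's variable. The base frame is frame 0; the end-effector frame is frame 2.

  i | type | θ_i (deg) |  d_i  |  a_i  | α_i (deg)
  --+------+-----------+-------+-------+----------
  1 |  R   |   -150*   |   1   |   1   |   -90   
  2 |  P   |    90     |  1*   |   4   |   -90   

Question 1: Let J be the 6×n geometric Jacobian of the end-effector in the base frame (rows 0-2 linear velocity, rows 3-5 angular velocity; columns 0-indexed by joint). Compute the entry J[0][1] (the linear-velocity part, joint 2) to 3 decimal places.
0.500

prismatic axis z_1 = (0.5000,-0.8660,0.0000)
J_v[:, 1] = z_1; J_ω[:, 1] = (0,0,0)
entry J[0][1] = 0.5000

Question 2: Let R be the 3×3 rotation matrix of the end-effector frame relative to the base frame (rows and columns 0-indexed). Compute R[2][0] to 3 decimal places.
End-effector x-axis (col 0 of R) = (-0.0000,-0.0000,-1.0000)
R[2][0] = -1.0000

-1.000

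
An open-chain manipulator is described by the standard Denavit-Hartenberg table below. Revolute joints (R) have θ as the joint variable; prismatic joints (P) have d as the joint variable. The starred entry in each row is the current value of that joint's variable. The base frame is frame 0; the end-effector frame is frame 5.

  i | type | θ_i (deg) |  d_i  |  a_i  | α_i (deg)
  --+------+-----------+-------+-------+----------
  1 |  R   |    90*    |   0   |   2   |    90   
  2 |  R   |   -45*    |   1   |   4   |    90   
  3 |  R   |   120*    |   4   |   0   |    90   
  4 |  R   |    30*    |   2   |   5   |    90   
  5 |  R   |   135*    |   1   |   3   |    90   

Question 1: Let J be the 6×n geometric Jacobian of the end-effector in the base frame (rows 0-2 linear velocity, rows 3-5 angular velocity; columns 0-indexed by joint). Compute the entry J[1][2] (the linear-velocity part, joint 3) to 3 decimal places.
axis z_2 = (0.0000,-0.7071,-0.7071); lever o_n−o_2 = (4.6527,-1.7682,-4.6994)
cross product → J_v[:, 2] = (2.0727,-3.2899,3.2899)
J_ω[:, 2] = z_2
entry J[1][2] = -3.2899

-3.290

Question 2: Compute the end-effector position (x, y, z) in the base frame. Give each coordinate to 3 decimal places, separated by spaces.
after link 1: o_1 = (0.0000, 2.0000, 0.0000)
after link 2: o_2 = (1.0000, 4.8284, -2.8284)
after link 3: o_3 = (1.0000, 2.0000, -5.6569)
after link 4: o_4 = (5.7500, -0.0740, -7.1184)
after link 5: o_5 = (5.6527, 3.0602, -7.5278)

5.653 3.060 -7.528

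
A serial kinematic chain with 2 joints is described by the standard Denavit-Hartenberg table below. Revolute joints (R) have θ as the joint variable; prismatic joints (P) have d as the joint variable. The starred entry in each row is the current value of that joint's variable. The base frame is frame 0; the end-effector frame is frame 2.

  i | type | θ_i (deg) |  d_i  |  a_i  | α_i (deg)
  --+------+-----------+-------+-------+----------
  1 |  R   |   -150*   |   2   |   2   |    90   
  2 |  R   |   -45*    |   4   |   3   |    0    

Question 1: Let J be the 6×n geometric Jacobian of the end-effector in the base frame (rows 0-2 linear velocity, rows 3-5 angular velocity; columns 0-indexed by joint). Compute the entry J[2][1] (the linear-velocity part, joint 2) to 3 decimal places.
2.121

axis z_1 = (-0.5000,0.8660,0.0000); lever o_n−o_1 = (-3.8371,2.4034,-2.1213)
cross product → J_v[:, 1] = (-1.8371,-1.0607,2.1213)
J_ω[:, 1] = z_1
entry J[2][1] = 2.1213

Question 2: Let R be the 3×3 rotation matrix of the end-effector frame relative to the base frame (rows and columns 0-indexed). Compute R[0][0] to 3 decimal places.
End-effector x-axis (col 0 of R) = (-0.6124,-0.3536,-0.7071)
R[0][0] = -0.6124

-0.612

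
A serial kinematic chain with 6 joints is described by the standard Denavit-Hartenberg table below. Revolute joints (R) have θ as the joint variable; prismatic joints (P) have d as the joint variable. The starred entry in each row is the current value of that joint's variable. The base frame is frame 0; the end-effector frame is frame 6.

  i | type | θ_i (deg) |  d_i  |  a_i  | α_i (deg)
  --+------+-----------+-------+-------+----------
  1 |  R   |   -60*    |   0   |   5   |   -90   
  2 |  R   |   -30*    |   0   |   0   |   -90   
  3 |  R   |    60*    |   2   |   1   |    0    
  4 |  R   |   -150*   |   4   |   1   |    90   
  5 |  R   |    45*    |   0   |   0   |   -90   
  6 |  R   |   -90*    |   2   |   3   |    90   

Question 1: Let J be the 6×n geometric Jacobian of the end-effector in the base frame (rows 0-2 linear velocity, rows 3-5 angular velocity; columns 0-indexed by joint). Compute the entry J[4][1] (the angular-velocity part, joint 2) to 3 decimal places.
0.500

axis z_1 = (0.8660,0.5000,0.0000); lever o_n−o_1 = (-0.3377,-1.9756,-7.6709)
cross product → J_v[:, 1] = (-3.8354,6.6432,-1.5420)
J_ω[:, 1] = z_1
entry J[4][1] = 0.5000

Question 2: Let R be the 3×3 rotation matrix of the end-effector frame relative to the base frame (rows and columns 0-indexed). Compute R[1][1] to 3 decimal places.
-0.660

End-effector y-axis (col 1 of R) = (-0.4356,-0.6597,-0.6124)
R[1][1] = -0.6597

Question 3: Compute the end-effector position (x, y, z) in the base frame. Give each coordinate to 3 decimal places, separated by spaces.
after link 1: o_1 = (2.5000, -4.3301, 0.0000)
after link 2: o_2 = (2.5000, -4.3301, 0.0000)
after link 3: o_3 = (2.4665, -6.0042, -1.4821)
after link 4: o_4 = (4.3325, -7.2362, -4.9462)
after link 5: o_5 = (4.3325, -7.2362, -4.9462)
after link 6: o_6 = (2.1623, -6.3057, -7.6709)

2.162 -6.306 -7.671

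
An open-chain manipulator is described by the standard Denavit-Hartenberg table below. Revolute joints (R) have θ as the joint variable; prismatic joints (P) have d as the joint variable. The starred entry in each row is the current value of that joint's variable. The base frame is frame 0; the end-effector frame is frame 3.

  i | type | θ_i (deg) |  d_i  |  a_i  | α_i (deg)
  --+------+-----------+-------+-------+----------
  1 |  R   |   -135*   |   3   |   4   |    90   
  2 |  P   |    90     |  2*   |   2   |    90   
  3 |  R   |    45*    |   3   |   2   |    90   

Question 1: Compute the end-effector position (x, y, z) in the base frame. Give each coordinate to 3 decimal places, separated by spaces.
after link 1: o_1 = (-2.8284, -2.8284, 3.0000)
after link 2: o_2 = (-4.2426, -1.4142, 5.0000)
after link 3: o_3 = (-7.3640, -2.5355, 6.4142)

-7.364 -2.536 6.414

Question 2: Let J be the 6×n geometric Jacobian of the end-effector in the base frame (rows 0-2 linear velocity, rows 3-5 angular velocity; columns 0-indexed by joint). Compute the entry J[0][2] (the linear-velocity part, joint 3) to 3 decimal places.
axis z_2 = (-0.7071,-0.7071,-0.0000); lever o_n−o_2 = (-3.1213,-1.1213,1.4142)
cross product → J_v[:, 2] = (-1.0000,1.0000,-1.4142)
J_ω[:, 2] = z_2
entry J[0][2] = -1.0000

-1.000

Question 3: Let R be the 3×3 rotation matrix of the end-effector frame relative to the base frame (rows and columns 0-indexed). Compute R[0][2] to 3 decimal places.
0.500

End-effector z-axis (col 2 of R) = (0.5000,-0.5000,0.7071)
R[0][2] = 0.5000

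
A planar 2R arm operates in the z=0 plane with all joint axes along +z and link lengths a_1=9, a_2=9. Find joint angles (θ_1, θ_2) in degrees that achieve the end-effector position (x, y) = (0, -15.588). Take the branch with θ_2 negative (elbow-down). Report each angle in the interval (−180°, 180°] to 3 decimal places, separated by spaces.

cos θ_2 = (242.9857−9²−9²)/(2·9·9) = 0.4999; θ_2 = -60.0058° (elbow-down)
β = atan2(-15.5880,0.0000) = -90.0000°; ψ = atan2(-7.7947,13.4992) = -30.0029°
θ_1 = β − ψ = -59.9971°

-59.997 -60.006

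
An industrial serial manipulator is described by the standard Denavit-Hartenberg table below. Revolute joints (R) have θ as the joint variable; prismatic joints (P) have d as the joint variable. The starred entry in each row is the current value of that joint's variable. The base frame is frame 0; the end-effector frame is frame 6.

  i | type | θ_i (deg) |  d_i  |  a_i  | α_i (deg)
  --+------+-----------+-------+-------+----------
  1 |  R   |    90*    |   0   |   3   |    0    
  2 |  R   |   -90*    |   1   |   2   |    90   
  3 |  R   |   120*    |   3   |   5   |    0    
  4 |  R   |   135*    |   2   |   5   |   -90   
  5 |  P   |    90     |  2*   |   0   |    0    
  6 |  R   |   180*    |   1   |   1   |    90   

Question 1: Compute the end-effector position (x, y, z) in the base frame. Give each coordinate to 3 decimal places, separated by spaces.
after link 1: o_1 = (0.0000, 3.0000, 0.0000)
after link 2: o_2 = (2.0000, 3.0000, 1.0000)
after link 3: o_3 = (-0.5000, 0.0000, 5.3301)
after link 4: o_4 = (-1.7941, -2.0000, 0.5005)
after link 5: o_5 = (0.1378, -2.0000, -0.0171)
after link 6: o_6 = (1.1037, -3.0000, -0.2760)

1.104 -3.000 -0.276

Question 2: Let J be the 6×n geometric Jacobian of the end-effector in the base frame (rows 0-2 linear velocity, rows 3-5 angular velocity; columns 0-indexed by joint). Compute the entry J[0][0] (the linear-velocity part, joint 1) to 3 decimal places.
3.000

axis z_0 = ẑ; lever o_n−o_0 = (1.1037,-3.0000,-0.2760)
cross product → J_v[:, 0] = (3.0000,1.1037,-0.0000)
J_ω[:, 0] = z_0
entry J[0][0] = 3.0000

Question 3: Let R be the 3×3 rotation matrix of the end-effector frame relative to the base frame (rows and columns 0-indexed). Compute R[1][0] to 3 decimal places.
-1.000

End-effector x-axis (col 0 of R) = (-0.0000,-1.0000,0.0000)
R[1][0] = -1.0000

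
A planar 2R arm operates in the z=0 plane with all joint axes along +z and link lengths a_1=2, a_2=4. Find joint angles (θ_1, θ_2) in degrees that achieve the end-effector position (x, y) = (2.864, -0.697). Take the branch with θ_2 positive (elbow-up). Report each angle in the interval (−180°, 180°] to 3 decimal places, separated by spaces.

-119.991 134.990

cos θ_2 = (8.6883−2²−4²)/(2·2·4) = -0.7070; θ_2 = 134.9898° (elbow-up)
β = atan2(-0.6970,2.8640) = -13.6779°; ψ = atan2(2.8289,-0.8279) = 106.3128°
θ_1 = β − ψ = -119.9908°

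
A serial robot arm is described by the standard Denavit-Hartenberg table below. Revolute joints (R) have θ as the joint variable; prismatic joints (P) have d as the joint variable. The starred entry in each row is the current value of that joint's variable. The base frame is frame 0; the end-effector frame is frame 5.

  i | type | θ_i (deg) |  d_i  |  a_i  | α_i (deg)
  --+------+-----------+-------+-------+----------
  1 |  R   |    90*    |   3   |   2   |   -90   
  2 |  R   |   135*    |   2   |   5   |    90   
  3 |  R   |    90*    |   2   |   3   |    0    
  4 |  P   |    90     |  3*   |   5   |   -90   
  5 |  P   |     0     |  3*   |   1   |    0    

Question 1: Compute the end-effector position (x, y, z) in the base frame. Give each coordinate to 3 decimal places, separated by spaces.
after link 1: o_1 = (0.0000, 2.0000, 3.0000)
after link 2: o_2 = (-2.0000, -1.5355, -0.5355)
after link 3: o_3 = (-5.0000, -0.1213, -1.9497)
after link 4: o_4 = (-5.0000, 5.5355, -0.5355)
after link 5: o_5 = (-2.0000, 6.2426, 0.1716)

-2.000 6.243 0.172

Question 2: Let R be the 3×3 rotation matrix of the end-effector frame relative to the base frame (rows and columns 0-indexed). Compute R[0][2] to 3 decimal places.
End-effector z-axis (col 2 of R) = (1.0000,0.0000,-0.0000)
R[0][2] = 1.0000

1.000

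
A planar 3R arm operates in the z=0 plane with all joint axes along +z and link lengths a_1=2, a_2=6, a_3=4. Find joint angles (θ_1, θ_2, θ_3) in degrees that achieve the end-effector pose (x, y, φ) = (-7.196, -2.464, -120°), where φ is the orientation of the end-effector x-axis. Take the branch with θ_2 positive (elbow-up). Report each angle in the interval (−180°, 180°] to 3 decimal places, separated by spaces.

68.208 120.004 51.788

wrist centre = target − a_3·(cos φ, sin φ) = (-5.1960, 1.0001)
cos θ_2 = (27.9986−2²−6²)/(2·2·6) = -0.5001; θ_2 = 120.0038° (elbow-up)
β = atan2(1.0001,-5.1960) = 169.1052°; ψ = atan2(5.1960,-1.0003) = 100.8975°
θ_1 = β − ψ = 68.2077°
θ_3 = φ − θ_1 − θ_2 = 51.7885° (wrapped to (-180°,180°])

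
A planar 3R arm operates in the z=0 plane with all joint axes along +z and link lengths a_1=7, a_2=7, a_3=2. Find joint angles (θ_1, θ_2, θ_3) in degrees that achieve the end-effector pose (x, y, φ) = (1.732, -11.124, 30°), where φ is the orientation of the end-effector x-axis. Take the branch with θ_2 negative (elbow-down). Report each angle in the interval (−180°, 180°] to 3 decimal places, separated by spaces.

wrist centre = target − a_3·(cos φ, sin φ) = (-0.0001, -12.1240)
cos θ_2 = (146.9914−7²−7²)/(2·7·7) = 0.4999; θ_2 = -60.0058° (elbow-down)
β = atan2(-12.1240,-0.0001) = -90.0002°; ψ = atan2(-6.0625,10.4994) = -30.0029°
θ_1 = β − ψ = -59.9973°
θ_3 = φ − θ_1 − θ_2 = 150.0032° (wrapped to (-180°,180°])

-59.997 -60.006 150.003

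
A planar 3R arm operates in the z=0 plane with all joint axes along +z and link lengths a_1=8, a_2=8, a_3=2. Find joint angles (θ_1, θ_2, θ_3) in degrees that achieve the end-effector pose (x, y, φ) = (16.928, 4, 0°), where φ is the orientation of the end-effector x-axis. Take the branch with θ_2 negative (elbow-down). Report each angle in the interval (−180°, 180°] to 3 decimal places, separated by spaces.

30.003 -30.005 0.003

wrist centre = target − a_3·(cos φ, sin φ) = (14.9280, 4.0000)
cos θ_2 = (238.8452−8²−8²)/(2·8·8) = 0.8660; θ_2 = -30.0054° (elbow-down)
β = atan2(4.0000,14.9280) = 15.0002°; ψ = atan2(-4.0007,14.9278) = -15.0027°
θ_1 = β − ψ = 30.0029°
θ_3 = φ − θ_1 − θ_2 = 0.0025° (wrapped to (-180°,180°])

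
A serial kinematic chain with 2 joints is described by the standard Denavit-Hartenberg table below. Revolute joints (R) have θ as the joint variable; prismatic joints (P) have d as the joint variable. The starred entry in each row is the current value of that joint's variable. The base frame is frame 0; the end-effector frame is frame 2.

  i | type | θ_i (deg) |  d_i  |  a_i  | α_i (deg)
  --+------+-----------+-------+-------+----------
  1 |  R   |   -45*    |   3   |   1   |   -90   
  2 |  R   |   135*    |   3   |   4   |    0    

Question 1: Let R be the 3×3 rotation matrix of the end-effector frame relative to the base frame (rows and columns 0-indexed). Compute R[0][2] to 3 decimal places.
End-effector z-axis (col 2 of R) = (0.7071,0.7071,0.0000)
R[0][2] = 0.7071

0.707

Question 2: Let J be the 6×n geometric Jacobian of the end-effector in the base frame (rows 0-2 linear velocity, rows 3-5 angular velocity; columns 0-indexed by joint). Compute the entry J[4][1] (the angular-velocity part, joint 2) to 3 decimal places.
axis z_1 = (0.7071,0.7071,0.0000); lever o_n−o_1 = (0.1213,4.1213,-2.8284)
cross product → J_v[:, 1] = (-2.0000,2.0000,2.8284)
J_ω[:, 1] = z_1
entry J[4][1] = 0.7071

0.707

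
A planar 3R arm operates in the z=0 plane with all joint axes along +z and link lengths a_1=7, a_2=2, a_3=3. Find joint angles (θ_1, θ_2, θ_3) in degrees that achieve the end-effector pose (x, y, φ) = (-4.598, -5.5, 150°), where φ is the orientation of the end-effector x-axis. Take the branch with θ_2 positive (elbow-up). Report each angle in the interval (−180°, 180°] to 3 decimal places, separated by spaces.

-121.890 90.001 -178.110

wrist centre = target − a_3·(cos φ, sin φ) = (-1.9999, -7.0000)
cos θ_2 = (52.9997−7²−2²)/(2·7·2) = -0.0000; θ_2 = 90.0006° (elbow-up)
β = atan2(-7.0000,-1.9999) = -105.9448°; ψ = atan2(2.0000,7.0000) = 15.9454°
θ_1 = β − ψ = -121.8903°
θ_3 = φ − θ_1 − θ_2 = -178.1104° (wrapped to (-180°,180°])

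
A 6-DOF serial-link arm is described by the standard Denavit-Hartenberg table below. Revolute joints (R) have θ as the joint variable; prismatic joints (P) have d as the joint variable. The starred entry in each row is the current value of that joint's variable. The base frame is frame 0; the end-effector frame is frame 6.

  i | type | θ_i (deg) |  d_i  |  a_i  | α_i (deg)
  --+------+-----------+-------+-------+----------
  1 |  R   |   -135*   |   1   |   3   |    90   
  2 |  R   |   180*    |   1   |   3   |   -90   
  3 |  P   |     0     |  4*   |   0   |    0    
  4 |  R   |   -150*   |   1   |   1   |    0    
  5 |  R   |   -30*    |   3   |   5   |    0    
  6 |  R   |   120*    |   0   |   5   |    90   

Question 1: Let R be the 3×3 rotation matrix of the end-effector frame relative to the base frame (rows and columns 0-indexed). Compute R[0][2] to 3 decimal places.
End-effector z-axis (col 2 of R) = (-0.9659,-0.2588,-0.0000)
R[0][2] = -0.9659

-0.966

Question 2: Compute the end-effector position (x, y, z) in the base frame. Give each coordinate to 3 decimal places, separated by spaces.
after link 1: o_1 = (-2.1213, -2.1213, 1.0000)
after link 2: o_2 = (-0.7071, 0.7071, 1.0000)
after link 3: o_3 = (-0.7071, 0.7071, -3.0000)
after link 4: o_4 = (-1.6730, 0.4483, -4.0000)
after link 5: o_5 = (-5.2086, -3.0872, -7.0000)
after link 6: o_6 = (-6.5027, 1.7424, -7.0000)

-6.503 1.742 -7.000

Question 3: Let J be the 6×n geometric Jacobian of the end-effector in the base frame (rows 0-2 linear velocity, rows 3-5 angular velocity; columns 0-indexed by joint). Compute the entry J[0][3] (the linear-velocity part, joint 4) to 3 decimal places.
axis z_3 = (-0.0000,0.0000,-1.0000); lever o_n−o_3 = (-5.7956,1.0353,-4.0000)
cross product → J_v[:, 3] = (1.0353,5.7956,0.0000)
J_ω[:, 3] = z_3
entry J[0][3] = 1.0353

1.035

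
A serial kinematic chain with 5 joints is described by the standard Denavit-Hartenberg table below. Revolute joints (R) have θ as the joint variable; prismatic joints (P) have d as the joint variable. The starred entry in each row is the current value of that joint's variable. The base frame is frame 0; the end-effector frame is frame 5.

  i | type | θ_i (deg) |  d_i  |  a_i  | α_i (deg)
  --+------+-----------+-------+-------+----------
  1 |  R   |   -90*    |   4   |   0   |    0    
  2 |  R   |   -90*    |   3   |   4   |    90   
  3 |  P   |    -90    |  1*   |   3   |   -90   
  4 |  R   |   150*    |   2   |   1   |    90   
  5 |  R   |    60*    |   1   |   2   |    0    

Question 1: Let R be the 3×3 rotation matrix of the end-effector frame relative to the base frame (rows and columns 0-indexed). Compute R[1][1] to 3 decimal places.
End-effector y-axis (col 1 of R) = (-0.5000,0.4330,-0.7500)
R[1][1] = 0.4330

0.433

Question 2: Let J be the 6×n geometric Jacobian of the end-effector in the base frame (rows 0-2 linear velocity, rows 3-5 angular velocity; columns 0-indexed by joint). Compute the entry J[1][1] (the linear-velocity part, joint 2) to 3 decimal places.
-7.732

axis z_1 = (0.0000,0.0000,1.0000); lever o_n−o_1 = (-7.7321,-0.8660,1.2321)
cross product → J_v[:, 1] = (0.8660,-7.7321,0.0000)
J_ω[:, 1] = z_1
entry J[1][1] = -7.7321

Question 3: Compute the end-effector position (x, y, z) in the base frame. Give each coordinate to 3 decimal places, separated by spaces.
-7.732 -0.866 5.232

after link 1: o_1 = (0.0000, 0.0000, 4.0000)
after link 2: o_2 = (-4.0000, -0.0000, 7.0000)
after link 3: o_3 = (-4.0000, 1.0000, 4.0000)
after link 4: o_4 = (-6.0000, 0.5000, 4.8660)
after link 5: o_5 = (-7.7321, -0.8660, 5.2321)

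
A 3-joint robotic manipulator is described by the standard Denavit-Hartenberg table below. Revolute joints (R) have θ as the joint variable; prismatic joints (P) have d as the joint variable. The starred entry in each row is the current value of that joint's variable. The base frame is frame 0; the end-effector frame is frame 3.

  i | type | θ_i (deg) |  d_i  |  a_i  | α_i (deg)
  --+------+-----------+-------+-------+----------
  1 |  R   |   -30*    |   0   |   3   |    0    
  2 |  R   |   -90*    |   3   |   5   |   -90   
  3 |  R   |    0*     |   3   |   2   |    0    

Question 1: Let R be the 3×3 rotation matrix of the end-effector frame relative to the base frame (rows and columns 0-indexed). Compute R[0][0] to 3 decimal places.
End-effector x-axis (col 0 of R) = (-0.5000,-0.8660,0.0000)
R[0][0] = -0.5000

-0.500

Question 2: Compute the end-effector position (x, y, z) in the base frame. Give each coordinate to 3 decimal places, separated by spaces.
1.696 -9.062 3.000

after link 1: o_1 = (2.5981, -1.5000, 0.0000)
after link 2: o_2 = (0.0981, -5.8301, 3.0000)
after link 3: o_3 = (1.6962, -9.0622, 3.0000)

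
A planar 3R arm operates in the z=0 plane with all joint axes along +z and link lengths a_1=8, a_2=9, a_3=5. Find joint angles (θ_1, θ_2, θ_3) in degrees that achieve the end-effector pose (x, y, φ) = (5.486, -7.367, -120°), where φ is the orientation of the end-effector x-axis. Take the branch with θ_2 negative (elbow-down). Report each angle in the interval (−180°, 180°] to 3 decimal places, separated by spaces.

44.997 -120.001 -44.997

wrist centre = target − a_3·(cos φ, sin φ) = (7.9860, -3.0369)
cos θ_2 = (72.9988−8²−9²)/(2·8·9) = -0.5000; θ_2 = -120.0006° (elbow-down)
β = atan2(-3.0369,7.9860) = -20.8205°; ψ = atan2(-7.7942,3.4999) = -65.8179°
θ_1 = β − ψ = 44.9973°
θ_3 = φ − θ_1 − θ_2 = -44.9968° (wrapped to (-180°,180°])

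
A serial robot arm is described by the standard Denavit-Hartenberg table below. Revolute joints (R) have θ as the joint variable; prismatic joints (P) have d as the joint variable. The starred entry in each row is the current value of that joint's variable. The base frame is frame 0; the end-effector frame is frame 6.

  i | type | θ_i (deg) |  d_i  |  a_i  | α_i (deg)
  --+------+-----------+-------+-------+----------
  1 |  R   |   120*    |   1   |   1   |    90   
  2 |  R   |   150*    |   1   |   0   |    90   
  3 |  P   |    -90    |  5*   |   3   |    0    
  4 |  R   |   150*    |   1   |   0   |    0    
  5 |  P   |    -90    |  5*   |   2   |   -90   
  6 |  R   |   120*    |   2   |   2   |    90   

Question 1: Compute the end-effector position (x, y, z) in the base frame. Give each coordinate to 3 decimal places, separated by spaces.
-2.674 3.096 9.959

after link 1: o_1 = (-0.5000, 0.8660, 1.0000)
after link 2: o_2 = (0.3660, 1.3660, 1.0000)
after link 3: o_3 = (-3.4821, 2.0311, 5.3301)
after link 4: o_4 = (-3.7321, 2.4641, 6.1962)
after link 5: o_5 = (-5.0981, 2.8301, 11.3923)
after link 6: o_6 = (-2.6740, 3.0957, 9.9593)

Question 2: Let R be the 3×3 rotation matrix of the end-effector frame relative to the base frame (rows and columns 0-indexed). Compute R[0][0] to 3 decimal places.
0.246

End-effector x-axis (col 0 of R) = (0.2455,0.0748,-0.9665)
R[0][0] = 0.2455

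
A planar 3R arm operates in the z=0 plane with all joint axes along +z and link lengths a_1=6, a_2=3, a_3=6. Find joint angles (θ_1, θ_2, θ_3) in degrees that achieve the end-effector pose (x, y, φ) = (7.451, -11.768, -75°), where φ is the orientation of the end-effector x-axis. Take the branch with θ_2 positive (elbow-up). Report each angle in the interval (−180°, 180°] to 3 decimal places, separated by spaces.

wrist centre = target − a_3·(cos φ, sin φ) = (5.8981, -5.9724)
cos θ_2 = (70.4575−6²−3²)/(2·6·3) = 0.7072; θ_2 = 44.9962° (elbow-up)
β = atan2(-5.9724,5.8981) = -45.3589°; ψ = atan2(2.1212,8.1215) = 14.6376°
θ_1 = β − ψ = -59.9966°
θ_3 = φ − θ_1 − θ_2 = -59.9997° (wrapped to (-180°,180°])

-59.997 44.996 -60.000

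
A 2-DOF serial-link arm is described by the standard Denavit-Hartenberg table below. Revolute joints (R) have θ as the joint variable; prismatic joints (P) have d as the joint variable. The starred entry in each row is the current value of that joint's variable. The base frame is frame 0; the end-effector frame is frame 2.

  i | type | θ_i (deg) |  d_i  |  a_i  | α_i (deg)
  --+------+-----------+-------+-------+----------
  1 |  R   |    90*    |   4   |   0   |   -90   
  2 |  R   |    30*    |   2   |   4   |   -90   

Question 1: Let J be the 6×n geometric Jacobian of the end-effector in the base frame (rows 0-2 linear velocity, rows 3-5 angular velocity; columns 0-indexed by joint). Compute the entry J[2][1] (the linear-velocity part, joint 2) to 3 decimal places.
-3.464

axis z_1 = (-1.0000,0.0000,0.0000); lever o_n−o_1 = (-2.0000,3.4641,-2.0000)
cross product → J_v[:, 1] = (-0.0000,-2.0000,-3.4641)
J_ω[:, 1] = z_1
entry J[2][1] = -3.4641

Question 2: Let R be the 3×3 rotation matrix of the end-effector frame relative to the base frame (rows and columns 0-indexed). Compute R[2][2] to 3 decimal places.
-0.866

End-effector z-axis (col 2 of R) = (-0.0000,-0.5000,-0.8660)
R[2][2] = -0.8660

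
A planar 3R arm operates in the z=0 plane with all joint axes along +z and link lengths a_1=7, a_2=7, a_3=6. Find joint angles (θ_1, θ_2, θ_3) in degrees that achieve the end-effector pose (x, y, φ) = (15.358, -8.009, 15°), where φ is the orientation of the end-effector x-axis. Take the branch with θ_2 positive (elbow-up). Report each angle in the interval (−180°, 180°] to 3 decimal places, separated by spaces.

wrist centre = target − a_3·(cos φ, sin φ) = (9.5624, -9.5619)
cos θ_2 = (182.8706−7²−7²)/(2·7·7) = 0.8660; θ_2 = 29.9999° (elbow-up)
β = atan2(-9.5619,9.5624) = -44.9984°; ψ = atan2(3.5000,13.0622) = 15.0000°
θ_1 = β − ψ = -59.9984°
θ_3 = φ − θ_1 − θ_2 = 44.9985° (wrapped to (-180°,180°])

-59.998 30.000 44.998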